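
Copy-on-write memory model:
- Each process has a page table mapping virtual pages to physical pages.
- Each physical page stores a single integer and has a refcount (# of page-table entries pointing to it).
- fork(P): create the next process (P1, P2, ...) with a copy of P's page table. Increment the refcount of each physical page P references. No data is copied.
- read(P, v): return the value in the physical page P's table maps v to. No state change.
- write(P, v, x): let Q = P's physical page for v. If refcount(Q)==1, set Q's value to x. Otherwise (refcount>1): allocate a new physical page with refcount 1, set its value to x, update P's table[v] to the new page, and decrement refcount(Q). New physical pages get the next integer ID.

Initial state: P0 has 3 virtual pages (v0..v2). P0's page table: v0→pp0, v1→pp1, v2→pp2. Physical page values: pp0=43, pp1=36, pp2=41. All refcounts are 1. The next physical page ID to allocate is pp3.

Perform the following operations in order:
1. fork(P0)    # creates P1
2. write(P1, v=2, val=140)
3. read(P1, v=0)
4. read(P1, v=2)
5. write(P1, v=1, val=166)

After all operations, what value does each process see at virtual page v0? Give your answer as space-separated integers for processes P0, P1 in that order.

Answer: 43 43

Derivation:
Op 1: fork(P0) -> P1. 3 ppages; refcounts: pp0:2 pp1:2 pp2:2
Op 2: write(P1, v2, 140). refcount(pp2)=2>1 -> COPY to pp3. 4 ppages; refcounts: pp0:2 pp1:2 pp2:1 pp3:1
Op 3: read(P1, v0) -> 43. No state change.
Op 4: read(P1, v2) -> 140. No state change.
Op 5: write(P1, v1, 166). refcount(pp1)=2>1 -> COPY to pp4. 5 ppages; refcounts: pp0:2 pp1:1 pp2:1 pp3:1 pp4:1
P0: v0 -> pp0 = 43
P1: v0 -> pp0 = 43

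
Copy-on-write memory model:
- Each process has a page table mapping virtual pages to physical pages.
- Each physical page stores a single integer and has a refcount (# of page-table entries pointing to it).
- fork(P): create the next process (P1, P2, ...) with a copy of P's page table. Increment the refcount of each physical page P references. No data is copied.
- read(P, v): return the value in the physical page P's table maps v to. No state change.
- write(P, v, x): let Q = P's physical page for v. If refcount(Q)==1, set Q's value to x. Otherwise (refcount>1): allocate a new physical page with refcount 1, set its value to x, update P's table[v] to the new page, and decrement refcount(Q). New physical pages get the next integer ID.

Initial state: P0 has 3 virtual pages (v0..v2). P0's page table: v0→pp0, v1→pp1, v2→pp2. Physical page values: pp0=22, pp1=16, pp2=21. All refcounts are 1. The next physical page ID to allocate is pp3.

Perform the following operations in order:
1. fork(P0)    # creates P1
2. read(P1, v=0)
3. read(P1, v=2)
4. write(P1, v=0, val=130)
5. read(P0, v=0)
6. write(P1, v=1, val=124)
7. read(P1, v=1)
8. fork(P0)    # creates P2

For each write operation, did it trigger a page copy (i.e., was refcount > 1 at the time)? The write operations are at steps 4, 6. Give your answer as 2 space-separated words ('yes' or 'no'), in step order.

Op 1: fork(P0) -> P1. 3 ppages; refcounts: pp0:2 pp1:2 pp2:2
Op 2: read(P1, v0) -> 22. No state change.
Op 3: read(P1, v2) -> 21. No state change.
Op 4: write(P1, v0, 130). refcount(pp0)=2>1 -> COPY to pp3. 4 ppages; refcounts: pp0:1 pp1:2 pp2:2 pp3:1
Op 5: read(P0, v0) -> 22. No state change.
Op 6: write(P1, v1, 124). refcount(pp1)=2>1 -> COPY to pp4. 5 ppages; refcounts: pp0:1 pp1:1 pp2:2 pp3:1 pp4:1
Op 7: read(P1, v1) -> 124. No state change.
Op 8: fork(P0) -> P2. 5 ppages; refcounts: pp0:2 pp1:2 pp2:3 pp3:1 pp4:1

yes yes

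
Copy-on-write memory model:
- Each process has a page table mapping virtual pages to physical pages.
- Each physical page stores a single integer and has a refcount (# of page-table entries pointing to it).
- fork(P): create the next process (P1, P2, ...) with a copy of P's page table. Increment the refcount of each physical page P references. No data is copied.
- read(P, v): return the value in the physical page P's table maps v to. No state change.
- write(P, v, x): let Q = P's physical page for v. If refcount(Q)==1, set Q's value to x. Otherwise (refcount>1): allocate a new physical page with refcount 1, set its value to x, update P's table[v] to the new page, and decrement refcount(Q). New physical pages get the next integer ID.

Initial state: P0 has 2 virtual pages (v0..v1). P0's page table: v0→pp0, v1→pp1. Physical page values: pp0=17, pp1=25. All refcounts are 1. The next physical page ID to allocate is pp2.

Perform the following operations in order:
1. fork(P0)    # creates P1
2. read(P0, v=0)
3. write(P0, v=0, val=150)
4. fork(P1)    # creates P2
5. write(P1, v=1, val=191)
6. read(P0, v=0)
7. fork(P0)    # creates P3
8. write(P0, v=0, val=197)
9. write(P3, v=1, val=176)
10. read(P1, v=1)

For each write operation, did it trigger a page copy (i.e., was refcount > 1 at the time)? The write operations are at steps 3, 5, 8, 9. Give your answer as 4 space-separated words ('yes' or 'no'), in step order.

Op 1: fork(P0) -> P1. 2 ppages; refcounts: pp0:2 pp1:2
Op 2: read(P0, v0) -> 17. No state change.
Op 3: write(P0, v0, 150). refcount(pp0)=2>1 -> COPY to pp2. 3 ppages; refcounts: pp0:1 pp1:2 pp2:1
Op 4: fork(P1) -> P2. 3 ppages; refcounts: pp0:2 pp1:3 pp2:1
Op 5: write(P1, v1, 191). refcount(pp1)=3>1 -> COPY to pp3. 4 ppages; refcounts: pp0:2 pp1:2 pp2:1 pp3:1
Op 6: read(P0, v0) -> 150. No state change.
Op 7: fork(P0) -> P3. 4 ppages; refcounts: pp0:2 pp1:3 pp2:2 pp3:1
Op 8: write(P0, v0, 197). refcount(pp2)=2>1 -> COPY to pp4. 5 ppages; refcounts: pp0:2 pp1:3 pp2:1 pp3:1 pp4:1
Op 9: write(P3, v1, 176). refcount(pp1)=3>1 -> COPY to pp5. 6 ppages; refcounts: pp0:2 pp1:2 pp2:1 pp3:1 pp4:1 pp5:1
Op 10: read(P1, v1) -> 191. No state change.

yes yes yes yes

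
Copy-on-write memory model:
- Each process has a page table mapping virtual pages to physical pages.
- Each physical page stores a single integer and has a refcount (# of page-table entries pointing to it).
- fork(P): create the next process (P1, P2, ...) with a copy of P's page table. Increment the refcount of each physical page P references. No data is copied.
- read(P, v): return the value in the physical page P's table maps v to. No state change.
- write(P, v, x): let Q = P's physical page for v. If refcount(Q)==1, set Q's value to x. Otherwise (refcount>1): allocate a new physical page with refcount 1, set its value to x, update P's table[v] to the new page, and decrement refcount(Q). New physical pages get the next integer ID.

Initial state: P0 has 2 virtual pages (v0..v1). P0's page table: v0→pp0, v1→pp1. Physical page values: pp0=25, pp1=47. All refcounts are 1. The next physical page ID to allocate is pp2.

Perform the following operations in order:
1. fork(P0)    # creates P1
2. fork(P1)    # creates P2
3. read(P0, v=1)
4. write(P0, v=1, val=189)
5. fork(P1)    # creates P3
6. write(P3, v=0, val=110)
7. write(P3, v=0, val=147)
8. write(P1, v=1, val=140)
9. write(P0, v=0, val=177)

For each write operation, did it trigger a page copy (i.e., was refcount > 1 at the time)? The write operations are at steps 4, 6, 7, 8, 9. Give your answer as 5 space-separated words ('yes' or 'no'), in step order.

Op 1: fork(P0) -> P1. 2 ppages; refcounts: pp0:2 pp1:2
Op 2: fork(P1) -> P2. 2 ppages; refcounts: pp0:3 pp1:3
Op 3: read(P0, v1) -> 47. No state change.
Op 4: write(P0, v1, 189). refcount(pp1)=3>1 -> COPY to pp2. 3 ppages; refcounts: pp0:3 pp1:2 pp2:1
Op 5: fork(P1) -> P3. 3 ppages; refcounts: pp0:4 pp1:3 pp2:1
Op 6: write(P3, v0, 110). refcount(pp0)=4>1 -> COPY to pp3. 4 ppages; refcounts: pp0:3 pp1:3 pp2:1 pp3:1
Op 7: write(P3, v0, 147). refcount(pp3)=1 -> write in place. 4 ppages; refcounts: pp0:3 pp1:3 pp2:1 pp3:1
Op 8: write(P1, v1, 140). refcount(pp1)=3>1 -> COPY to pp4. 5 ppages; refcounts: pp0:3 pp1:2 pp2:1 pp3:1 pp4:1
Op 9: write(P0, v0, 177). refcount(pp0)=3>1 -> COPY to pp5. 6 ppages; refcounts: pp0:2 pp1:2 pp2:1 pp3:1 pp4:1 pp5:1

yes yes no yes yes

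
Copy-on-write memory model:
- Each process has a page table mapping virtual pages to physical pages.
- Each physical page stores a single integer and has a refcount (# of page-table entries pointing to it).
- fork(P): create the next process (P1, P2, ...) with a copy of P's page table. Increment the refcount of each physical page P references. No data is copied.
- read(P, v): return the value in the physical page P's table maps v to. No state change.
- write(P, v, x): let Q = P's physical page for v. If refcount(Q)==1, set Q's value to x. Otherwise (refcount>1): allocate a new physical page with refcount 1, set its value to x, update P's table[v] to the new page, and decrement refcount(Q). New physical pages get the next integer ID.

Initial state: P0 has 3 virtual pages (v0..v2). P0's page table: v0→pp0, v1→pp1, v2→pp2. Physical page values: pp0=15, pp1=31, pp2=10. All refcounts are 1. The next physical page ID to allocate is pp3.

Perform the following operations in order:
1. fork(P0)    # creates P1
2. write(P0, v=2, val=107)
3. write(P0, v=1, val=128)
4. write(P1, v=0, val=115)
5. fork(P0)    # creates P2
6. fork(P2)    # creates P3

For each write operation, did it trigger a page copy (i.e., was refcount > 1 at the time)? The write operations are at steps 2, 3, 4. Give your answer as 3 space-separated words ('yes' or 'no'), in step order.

Op 1: fork(P0) -> P1. 3 ppages; refcounts: pp0:2 pp1:2 pp2:2
Op 2: write(P0, v2, 107). refcount(pp2)=2>1 -> COPY to pp3. 4 ppages; refcounts: pp0:2 pp1:2 pp2:1 pp3:1
Op 3: write(P0, v1, 128). refcount(pp1)=2>1 -> COPY to pp4. 5 ppages; refcounts: pp0:2 pp1:1 pp2:1 pp3:1 pp4:1
Op 4: write(P1, v0, 115). refcount(pp0)=2>1 -> COPY to pp5. 6 ppages; refcounts: pp0:1 pp1:1 pp2:1 pp3:1 pp4:1 pp5:1
Op 5: fork(P0) -> P2. 6 ppages; refcounts: pp0:2 pp1:1 pp2:1 pp3:2 pp4:2 pp5:1
Op 6: fork(P2) -> P3. 6 ppages; refcounts: pp0:3 pp1:1 pp2:1 pp3:3 pp4:3 pp5:1

yes yes yes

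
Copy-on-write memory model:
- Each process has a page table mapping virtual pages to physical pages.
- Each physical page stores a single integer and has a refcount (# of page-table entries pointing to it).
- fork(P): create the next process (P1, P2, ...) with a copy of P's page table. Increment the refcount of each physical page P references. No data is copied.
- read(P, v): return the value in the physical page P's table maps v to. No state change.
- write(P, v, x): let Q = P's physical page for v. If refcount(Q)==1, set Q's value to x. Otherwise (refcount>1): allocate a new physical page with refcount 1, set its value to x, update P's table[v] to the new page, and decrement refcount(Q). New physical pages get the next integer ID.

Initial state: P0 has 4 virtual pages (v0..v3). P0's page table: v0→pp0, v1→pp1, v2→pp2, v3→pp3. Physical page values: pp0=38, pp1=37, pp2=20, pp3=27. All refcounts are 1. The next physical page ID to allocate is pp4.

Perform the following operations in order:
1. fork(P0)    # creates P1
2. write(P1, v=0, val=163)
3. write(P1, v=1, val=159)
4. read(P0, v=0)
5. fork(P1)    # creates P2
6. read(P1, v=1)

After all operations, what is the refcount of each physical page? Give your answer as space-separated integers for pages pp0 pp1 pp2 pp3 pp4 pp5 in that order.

Answer: 1 1 3 3 2 2

Derivation:
Op 1: fork(P0) -> P1. 4 ppages; refcounts: pp0:2 pp1:2 pp2:2 pp3:2
Op 2: write(P1, v0, 163). refcount(pp0)=2>1 -> COPY to pp4. 5 ppages; refcounts: pp0:1 pp1:2 pp2:2 pp3:2 pp4:1
Op 3: write(P1, v1, 159). refcount(pp1)=2>1 -> COPY to pp5. 6 ppages; refcounts: pp0:1 pp1:1 pp2:2 pp3:2 pp4:1 pp5:1
Op 4: read(P0, v0) -> 38. No state change.
Op 5: fork(P1) -> P2. 6 ppages; refcounts: pp0:1 pp1:1 pp2:3 pp3:3 pp4:2 pp5:2
Op 6: read(P1, v1) -> 159. No state change.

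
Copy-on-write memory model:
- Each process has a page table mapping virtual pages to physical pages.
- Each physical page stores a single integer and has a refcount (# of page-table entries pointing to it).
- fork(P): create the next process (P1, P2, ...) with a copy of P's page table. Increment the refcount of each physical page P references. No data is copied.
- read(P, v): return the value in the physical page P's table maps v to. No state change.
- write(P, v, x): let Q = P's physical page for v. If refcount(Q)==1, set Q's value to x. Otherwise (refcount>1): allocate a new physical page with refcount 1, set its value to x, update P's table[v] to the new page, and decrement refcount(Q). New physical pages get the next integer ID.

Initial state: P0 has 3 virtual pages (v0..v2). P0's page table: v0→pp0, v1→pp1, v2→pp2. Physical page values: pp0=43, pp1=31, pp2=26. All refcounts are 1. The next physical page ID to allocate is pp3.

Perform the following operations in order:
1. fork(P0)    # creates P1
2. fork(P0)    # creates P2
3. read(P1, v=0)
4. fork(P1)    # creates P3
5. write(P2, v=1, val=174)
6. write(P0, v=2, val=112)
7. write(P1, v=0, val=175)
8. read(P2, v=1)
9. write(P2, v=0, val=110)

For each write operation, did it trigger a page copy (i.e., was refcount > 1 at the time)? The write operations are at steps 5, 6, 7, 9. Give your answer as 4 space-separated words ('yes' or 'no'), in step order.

Op 1: fork(P0) -> P1. 3 ppages; refcounts: pp0:2 pp1:2 pp2:2
Op 2: fork(P0) -> P2. 3 ppages; refcounts: pp0:3 pp1:3 pp2:3
Op 3: read(P1, v0) -> 43. No state change.
Op 4: fork(P1) -> P3. 3 ppages; refcounts: pp0:4 pp1:4 pp2:4
Op 5: write(P2, v1, 174). refcount(pp1)=4>1 -> COPY to pp3. 4 ppages; refcounts: pp0:4 pp1:3 pp2:4 pp3:1
Op 6: write(P0, v2, 112). refcount(pp2)=4>1 -> COPY to pp4. 5 ppages; refcounts: pp0:4 pp1:3 pp2:3 pp3:1 pp4:1
Op 7: write(P1, v0, 175). refcount(pp0)=4>1 -> COPY to pp5. 6 ppages; refcounts: pp0:3 pp1:3 pp2:3 pp3:1 pp4:1 pp5:1
Op 8: read(P2, v1) -> 174. No state change.
Op 9: write(P2, v0, 110). refcount(pp0)=3>1 -> COPY to pp6. 7 ppages; refcounts: pp0:2 pp1:3 pp2:3 pp3:1 pp4:1 pp5:1 pp6:1

yes yes yes yes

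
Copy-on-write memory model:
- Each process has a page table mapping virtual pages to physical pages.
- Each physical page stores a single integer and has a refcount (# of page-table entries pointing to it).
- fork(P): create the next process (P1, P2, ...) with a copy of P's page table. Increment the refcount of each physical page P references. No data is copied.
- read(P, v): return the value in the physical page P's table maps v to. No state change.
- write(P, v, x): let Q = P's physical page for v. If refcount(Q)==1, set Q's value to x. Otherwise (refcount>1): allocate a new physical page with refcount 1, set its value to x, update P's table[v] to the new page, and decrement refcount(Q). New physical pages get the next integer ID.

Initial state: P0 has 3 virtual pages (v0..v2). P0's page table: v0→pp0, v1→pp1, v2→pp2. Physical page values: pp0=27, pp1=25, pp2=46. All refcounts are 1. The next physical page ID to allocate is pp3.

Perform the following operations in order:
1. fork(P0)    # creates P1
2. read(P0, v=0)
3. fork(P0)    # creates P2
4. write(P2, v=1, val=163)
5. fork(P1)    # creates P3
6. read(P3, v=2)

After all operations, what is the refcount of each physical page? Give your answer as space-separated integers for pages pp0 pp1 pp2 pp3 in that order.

Answer: 4 3 4 1

Derivation:
Op 1: fork(P0) -> P1. 3 ppages; refcounts: pp0:2 pp1:2 pp2:2
Op 2: read(P0, v0) -> 27. No state change.
Op 3: fork(P0) -> P2. 3 ppages; refcounts: pp0:3 pp1:3 pp2:3
Op 4: write(P2, v1, 163). refcount(pp1)=3>1 -> COPY to pp3. 4 ppages; refcounts: pp0:3 pp1:2 pp2:3 pp3:1
Op 5: fork(P1) -> P3. 4 ppages; refcounts: pp0:4 pp1:3 pp2:4 pp3:1
Op 6: read(P3, v2) -> 46. No state change.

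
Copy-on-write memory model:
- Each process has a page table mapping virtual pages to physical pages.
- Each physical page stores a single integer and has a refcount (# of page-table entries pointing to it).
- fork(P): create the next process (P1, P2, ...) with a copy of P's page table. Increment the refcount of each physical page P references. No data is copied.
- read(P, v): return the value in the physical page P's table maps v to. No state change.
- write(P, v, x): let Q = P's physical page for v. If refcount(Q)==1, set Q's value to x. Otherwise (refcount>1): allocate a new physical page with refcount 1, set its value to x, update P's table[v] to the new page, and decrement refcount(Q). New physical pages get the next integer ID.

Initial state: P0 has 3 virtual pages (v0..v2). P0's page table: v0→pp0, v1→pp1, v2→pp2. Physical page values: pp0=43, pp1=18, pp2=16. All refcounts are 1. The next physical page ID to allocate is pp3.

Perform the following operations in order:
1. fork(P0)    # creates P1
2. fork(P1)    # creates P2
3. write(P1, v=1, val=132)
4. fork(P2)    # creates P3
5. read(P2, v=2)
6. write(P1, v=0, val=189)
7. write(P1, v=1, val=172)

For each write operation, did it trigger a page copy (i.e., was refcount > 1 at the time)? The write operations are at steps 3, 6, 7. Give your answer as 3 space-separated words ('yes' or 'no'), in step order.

Op 1: fork(P0) -> P1. 3 ppages; refcounts: pp0:2 pp1:2 pp2:2
Op 2: fork(P1) -> P2. 3 ppages; refcounts: pp0:3 pp1:3 pp2:3
Op 3: write(P1, v1, 132). refcount(pp1)=3>1 -> COPY to pp3. 4 ppages; refcounts: pp0:3 pp1:2 pp2:3 pp3:1
Op 4: fork(P2) -> P3. 4 ppages; refcounts: pp0:4 pp1:3 pp2:4 pp3:1
Op 5: read(P2, v2) -> 16. No state change.
Op 6: write(P1, v0, 189). refcount(pp0)=4>1 -> COPY to pp4. 5 ppages; refcounts: pp0:3 pp1:3 pp2:4 pp3:1 pp4:1
Op 7: write(P1, v1, 172). refcount(pp3)=1 -> write in place. 5 ppages; refcounts: pp0:3 pp1:3 pp2:4 pp3:1 pp4:1

yes yes no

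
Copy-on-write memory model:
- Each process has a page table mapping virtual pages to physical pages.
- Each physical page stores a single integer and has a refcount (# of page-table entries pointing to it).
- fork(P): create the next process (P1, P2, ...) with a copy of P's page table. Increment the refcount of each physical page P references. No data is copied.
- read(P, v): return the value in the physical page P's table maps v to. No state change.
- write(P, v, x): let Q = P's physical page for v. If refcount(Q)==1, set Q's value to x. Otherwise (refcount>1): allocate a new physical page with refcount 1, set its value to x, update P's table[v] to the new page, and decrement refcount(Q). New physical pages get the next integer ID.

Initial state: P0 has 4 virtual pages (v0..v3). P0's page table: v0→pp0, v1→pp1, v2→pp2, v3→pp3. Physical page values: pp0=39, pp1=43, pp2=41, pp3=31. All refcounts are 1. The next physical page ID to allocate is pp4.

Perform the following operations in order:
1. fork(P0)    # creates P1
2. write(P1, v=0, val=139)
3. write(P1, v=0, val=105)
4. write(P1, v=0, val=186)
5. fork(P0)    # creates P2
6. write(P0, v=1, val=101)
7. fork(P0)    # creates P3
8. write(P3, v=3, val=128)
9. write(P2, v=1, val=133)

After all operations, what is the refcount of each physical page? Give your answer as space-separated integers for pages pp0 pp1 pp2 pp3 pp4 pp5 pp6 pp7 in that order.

Op 1: fork(P0) -> P1. 4 ppages; refcounts: pp0:2 pp1:2 pp2:2 pp3:2
Op 2: write(P1, v0, 139). refcount(pp0)=2>1 -> COPY to pp4. 5 ppages; refcounts: pp0:1 pp1:2 pp2:2 pp3:2 pp4:1
Op 3: write(P1, v0, 105). refcount(pp4)=1 -> write in place. 5 ppages; refcounts: pp0:1 pp1:2 pp2:2 pp3:2 pp4:1
Op 4: write(P1, v0, 186). refcount(pp4)=1 -> write in place. 5 ppages; refcounts: pp0:1 pp1:2 pp2:2 pp3:2 pp4:1
Op 5: fork(P0) -> P2. 5 ppages; refcounts: pp0:2 pp1:3 pp2:3 pp3:3 pp4:1
Op 6: write(P0, v1, 101). refcount(pp1)=3>1 -> COPY to pp5. 6 ppages; refcounts: pp0:2 pp1:2 pp2:3 pp3:3 pp4:1 pp5:1
Op 7: fork(P0) -> P3. 6 ppages; refcounts: pp0:3 pp1:2 pp2:4 pp3:4 pp4:1 pp5:2
Op 8: write(P3, v3, 128). refcount(pp3)=4>1 -> COPY to pp6. 7 ppages; refcounts: pp0:3 pp1:2 pp2:4 pp3:3 pp4:1 pp5:2 pp6:1
Op 9: write(P2, v1, 133). refcount(pp1)=2>1 -> COPY to pp7. 8 ppages; refcounts: pp0:3 pp1:1 pp2:4 pp3:3 pp4:1 pp5:2 pp6:1 pp7:1

Answer: 3 1 4 3 1 2 1 1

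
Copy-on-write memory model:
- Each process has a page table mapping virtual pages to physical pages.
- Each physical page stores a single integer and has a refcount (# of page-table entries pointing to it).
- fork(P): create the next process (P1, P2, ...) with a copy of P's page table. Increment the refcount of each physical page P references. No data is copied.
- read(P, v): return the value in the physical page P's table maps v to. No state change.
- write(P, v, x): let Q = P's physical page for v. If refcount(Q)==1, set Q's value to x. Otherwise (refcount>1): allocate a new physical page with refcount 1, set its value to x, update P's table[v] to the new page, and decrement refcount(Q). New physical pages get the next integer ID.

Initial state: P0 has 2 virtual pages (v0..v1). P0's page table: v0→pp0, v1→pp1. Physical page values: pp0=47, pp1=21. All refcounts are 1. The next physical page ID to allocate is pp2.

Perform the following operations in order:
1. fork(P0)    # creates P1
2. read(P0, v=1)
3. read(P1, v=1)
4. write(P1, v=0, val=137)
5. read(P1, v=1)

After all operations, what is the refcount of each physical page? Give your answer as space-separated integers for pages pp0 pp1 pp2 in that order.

Op 1: fork(P0) -> P1. 2 ppages; refcounts: pp0:2 pp1:2
Op 2: read(P0, v1) -> 21. No state change.
Op 3: read(P1, v1) -> 21. No state change.
Op 4: write(P1, v0, 137). refcount(pp0)=2>1 -> COPY to pp2. 3 ppages; refcounts: pp0:1 pp1:2 pp2:1
Op 5: read(P1, v1) -> 21. No state change.

Answer: 1 2 1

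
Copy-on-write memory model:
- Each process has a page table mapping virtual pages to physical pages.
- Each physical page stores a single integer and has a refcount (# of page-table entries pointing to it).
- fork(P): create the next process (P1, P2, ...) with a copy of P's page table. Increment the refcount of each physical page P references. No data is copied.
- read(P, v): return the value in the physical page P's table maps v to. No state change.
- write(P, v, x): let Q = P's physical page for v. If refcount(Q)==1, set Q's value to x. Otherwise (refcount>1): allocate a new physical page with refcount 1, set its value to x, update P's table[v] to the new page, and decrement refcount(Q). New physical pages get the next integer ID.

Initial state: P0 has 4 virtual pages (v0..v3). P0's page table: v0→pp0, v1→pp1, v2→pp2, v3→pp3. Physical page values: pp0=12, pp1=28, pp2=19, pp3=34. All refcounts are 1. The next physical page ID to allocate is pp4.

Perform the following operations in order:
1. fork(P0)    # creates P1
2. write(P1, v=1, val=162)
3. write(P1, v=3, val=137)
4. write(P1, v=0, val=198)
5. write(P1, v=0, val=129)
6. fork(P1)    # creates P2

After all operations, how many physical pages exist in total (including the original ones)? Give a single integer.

Answer: 7

Derivation:
Op 1: fork(P0) -> P1. 4 ppages; refcounts: pp0:2 pp1:2 pp2:2 pp3:2
Op 2: write(P1, v1, 162). refcount(pp1)=2>1 -> COPY to pp4. 5 ppages; refcounts: pp0:2 pp1:1 pp2:2 pp3:2 pp4:1
Op 3: write(P1, v3, 137). refcount(pp3)=2>1 -> COPY to pp5. 6 ppages; refcounts: pp0:2 pp1:1 pp2:2 pp3:1 pp4:1 pp5:1
Op 4: write(P1, v0, 198). refcount(pp0)=2>1 -> COPY to pp6. 7 ppages; refcounts: pp0:1 pp1:1 pp2:2 pp3:1 pp4:1 pp5:1 pp6:1
Op 5: write(P1, v0, 129). refcount(pp6)=1 -> write in place. 7 ppages; refcounts: pp0:1 pp1:1 pp2:2 pp3:1 pp4:1 pp5:1 pp6:1
Op 6: fork(P1) -> P2. 7 ppages; refcounts: pp0:1 pp1:1 pp2:3 pp3:1 pp4:2 pp5:2 pp6:2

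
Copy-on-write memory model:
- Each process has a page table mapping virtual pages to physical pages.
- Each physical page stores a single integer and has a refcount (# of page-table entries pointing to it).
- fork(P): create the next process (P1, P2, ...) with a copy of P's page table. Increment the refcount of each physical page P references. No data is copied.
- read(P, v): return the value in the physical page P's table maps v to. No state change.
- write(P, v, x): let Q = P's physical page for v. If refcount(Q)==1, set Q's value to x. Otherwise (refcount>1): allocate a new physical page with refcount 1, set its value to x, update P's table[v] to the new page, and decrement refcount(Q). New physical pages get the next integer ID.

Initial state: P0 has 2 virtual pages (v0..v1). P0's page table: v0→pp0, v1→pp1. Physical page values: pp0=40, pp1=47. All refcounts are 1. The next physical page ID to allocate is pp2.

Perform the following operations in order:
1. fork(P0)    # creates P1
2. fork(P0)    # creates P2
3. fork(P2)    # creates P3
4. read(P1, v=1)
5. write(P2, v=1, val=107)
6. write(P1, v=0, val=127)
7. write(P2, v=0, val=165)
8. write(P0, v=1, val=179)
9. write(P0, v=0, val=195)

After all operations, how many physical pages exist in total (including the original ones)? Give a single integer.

Answer: 7

Derivation:
Op 1: fork(P0) -> P1. 2 ppages; refcounts: pp0:2 pp1:2
Op 2: fork(P0) -> P2. 2 ppages; refcounts: pp0:3 pp1:3
Op 3: fork(P2) -> P3. 2 ppages; refcounts: pp0:4 pp1:4
Op 4: read(P1, v1) -> 47. No state change.
Op 5: write(P2, v1, 107). refcount(pp1)=4>1 -> COPY to pp2. 3 ppages; refcounts: pp0:4 pp1:3 pp2:1
Op 6: write(P1, v0, 127). refcount(pp0)=4>1 -> COPY to pp3. 4 ppages; refcounts: pp0:3 pp1:3 pp2:1 pp3:1
Op 7: write(P2, v0, 165). refcount(pp0)=3>1 -> COPY to pp4. 5 ppages; refcounts: pp0:2 pp1:3 pp2:1 pp3:1 pp4:1
Op 8: write(P0, v1, 179). refcount(pp1)=3>1 -> COPY to pp5. 6 ppages; refcounts: pp0:2 pp1:2 pp2:1 pp3:1 pp4:1 pp5:1
Op 9: write(P0, v0, 195). refcount(pp0)=2>1 -> COPY to pp6. 7 ppages; refcounts: pp0:1 pp1:2 pp2:1 pp3:1 pp4:1 pp5:1 pp6:1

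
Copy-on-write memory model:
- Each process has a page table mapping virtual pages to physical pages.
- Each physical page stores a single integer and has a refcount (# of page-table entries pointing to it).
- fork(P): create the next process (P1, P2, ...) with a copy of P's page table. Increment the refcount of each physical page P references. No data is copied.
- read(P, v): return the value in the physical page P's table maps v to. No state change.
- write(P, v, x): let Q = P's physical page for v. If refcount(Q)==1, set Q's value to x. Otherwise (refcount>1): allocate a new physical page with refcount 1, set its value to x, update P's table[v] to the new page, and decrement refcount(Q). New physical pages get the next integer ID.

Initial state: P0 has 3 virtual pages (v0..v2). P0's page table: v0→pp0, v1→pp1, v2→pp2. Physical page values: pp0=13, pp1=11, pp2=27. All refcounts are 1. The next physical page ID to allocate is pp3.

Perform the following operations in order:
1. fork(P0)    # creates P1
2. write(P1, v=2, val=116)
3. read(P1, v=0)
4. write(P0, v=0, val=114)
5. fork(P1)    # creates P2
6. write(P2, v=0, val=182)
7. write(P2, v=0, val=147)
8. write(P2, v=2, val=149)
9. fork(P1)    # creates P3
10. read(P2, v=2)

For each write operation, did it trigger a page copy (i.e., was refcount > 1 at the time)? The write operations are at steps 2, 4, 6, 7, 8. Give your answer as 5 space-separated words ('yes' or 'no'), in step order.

Op 1: fork(P0) -> P1. 3 ppages; refcounts: pp0:2 pp1:2 pp2:2
Op 2: write(P1, v2, 116). refcount(pp2)=2>1 -> COPY to pp3. 4 ppages; refcounts: pp0:2 pp1:2 pp2:1 pp3:1
Op 3: read(P1, v0) -> 13. No state change.
Op 4: write(P0, v0, 114). refcount(pp0)=2>1 -> COPY to pp4. 5 ppages; refcounts: pp0:1 pp1:2 pp2:1 pp3:1 pp4:1
Op 5: fork(P1) -> P2. 5 ppages; refcounts: pp0:2 pp1:3 pp2:1 pp3:2 pp4:1
Op 6: write(P2, v0, 182). refcount(pp0)=2>1 -> COPY to pp5. 6 ppages; refcounts: pp0:1 pp1:3 pp2:1 pp3:2 pp4:1 pp5:1
Op 7: write(P2, v0, 147). refcount(pp5)=1 -> write in place. 6 ppages; refcounts: pp0:1 pp1:3 pp2:1 pp3:2 pp4:1 pp5:1
Op 8: write(P2, v2, 149). refcount(pp3)=2>1 -> COPY to pp6. 7 ppages; refcounts: pp0:1 pp1:3 pp2:1 pp3:1 pp4:1 pp5:1 pp6:1
Op 9: fork(P1) -> P3. 7 ppages; refcounts: pp0:2 pp1:4 pp2:1 pp3:2 pp4:1 pp5:1 pp6:1
Op 10: read(P2, v2) -> 149. No state change.

yes yes yes no yes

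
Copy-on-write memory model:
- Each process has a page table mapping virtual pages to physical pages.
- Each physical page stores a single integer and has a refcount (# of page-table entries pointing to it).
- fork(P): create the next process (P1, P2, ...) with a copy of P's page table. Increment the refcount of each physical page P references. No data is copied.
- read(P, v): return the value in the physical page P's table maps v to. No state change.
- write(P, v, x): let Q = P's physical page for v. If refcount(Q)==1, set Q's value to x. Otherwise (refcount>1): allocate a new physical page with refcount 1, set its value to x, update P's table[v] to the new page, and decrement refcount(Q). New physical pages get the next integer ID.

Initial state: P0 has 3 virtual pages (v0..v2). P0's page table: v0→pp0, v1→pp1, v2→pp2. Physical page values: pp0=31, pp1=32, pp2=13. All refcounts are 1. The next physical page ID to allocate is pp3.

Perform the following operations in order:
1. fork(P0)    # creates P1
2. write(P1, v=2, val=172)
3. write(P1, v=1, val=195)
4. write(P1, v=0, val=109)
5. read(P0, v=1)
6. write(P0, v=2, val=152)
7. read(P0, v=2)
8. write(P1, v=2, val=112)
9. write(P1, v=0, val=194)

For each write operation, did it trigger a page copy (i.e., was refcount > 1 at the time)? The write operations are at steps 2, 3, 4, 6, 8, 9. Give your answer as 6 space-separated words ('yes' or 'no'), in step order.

Op 1: fork(P0) -> P1. 3 ppages; refcounts: pp0:2 pp1:2 pp2:2
Op 2: write(P1, v2, 172). refcount(pp2)=2>1 -> COPY to pp3. 4 ppages; refcounts: pp0:2 pp1:2 pp2:1 pp3:1
Op 3: write(P1, v1, 195). refcount(pp1)=2>1 -> COPY to pp4. 5 ppages; refcounts: pp0:2 pp1:1 pp2:1 pp3:1 pp4:1
Op 4: write(P1, v0, 109). refcount(pp0)=2>1 -> COPY to pp5. 6 ppages; refcounts: pp0:1 pp1:1 pp2:1 pp3:1 pp4:1 pp5:1
Op 5: read(P0, v1) -> 32. No state change.
Op 6: write(P0, v2, 152). refcount(pp2)=1 -> write in place. 6 ppages; refcounts: pp0:1 pp1:1 pp2:1 pp3:1 pp4:1 pp5:1
Op 7: read(P0, v2) -> 152. No state change.
Op 8: write(P1, v2, 112). refcount(pp3)=1 -> write in place. 6 ppages; refcounts: pp0:1 pp1:1 pp2:1 pp3:1 pp4:1 pp5:1
Op 9: write(P1, v0, 194). refcount(pp5)=1 -> write in place. 6 ppages; refcounts: pp0:1 pp1:1 pp2:1 pp3:1 pp4:1 pp5:1

yes yes yes no no no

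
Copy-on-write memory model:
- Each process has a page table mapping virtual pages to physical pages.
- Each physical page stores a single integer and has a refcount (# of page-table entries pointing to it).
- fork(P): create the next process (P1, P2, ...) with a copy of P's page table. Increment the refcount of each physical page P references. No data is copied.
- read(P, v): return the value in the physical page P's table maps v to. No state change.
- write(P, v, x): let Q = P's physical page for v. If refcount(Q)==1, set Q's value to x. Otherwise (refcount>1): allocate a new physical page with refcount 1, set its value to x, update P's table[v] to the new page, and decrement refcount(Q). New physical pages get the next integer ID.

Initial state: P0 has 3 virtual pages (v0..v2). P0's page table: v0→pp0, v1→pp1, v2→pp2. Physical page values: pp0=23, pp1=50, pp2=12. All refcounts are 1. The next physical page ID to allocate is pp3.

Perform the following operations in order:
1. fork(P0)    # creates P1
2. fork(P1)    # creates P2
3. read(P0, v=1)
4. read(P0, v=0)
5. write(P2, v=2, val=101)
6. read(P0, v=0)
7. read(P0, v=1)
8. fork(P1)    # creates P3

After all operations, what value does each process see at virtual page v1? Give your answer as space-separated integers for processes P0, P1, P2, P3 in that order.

Answer: 50 50 50 50

Derivation:
Op 1: fork(P0) -> P1. 3 ppages; refcounts: pp0:2 pp1:2 pp2:2
Op 2: fork(P1) -> P2. 3 ppages; refcounts: pp0:3 pp1:3 pp2:3
Op 3: read(P0, v1) -> 50. No state change.
Op 4: read(P0, v0) -> 23. No state change.
Op 5: write(P2, v2, 101). refcount(pp2)=3>1 -> COPY to pp3. 4 ppages; refcounts: pp0:3 pp1:3 pp2:2 pp3:1
Op 6: read(P0, v0) -> 23. No state change.
Op 7: read(P0, v1) -> 50. No state change.
Op 8: fork(P1) -> P3. 4 ppages; refcounts: pp0:4 pp1:4 pp2:3 pp3:1
P0: v1 -> pp1 = 50
P1: v1 -> pp1 = 50
P2: v1 -> pp1 = 50
P3: v1 -> pp1 = 50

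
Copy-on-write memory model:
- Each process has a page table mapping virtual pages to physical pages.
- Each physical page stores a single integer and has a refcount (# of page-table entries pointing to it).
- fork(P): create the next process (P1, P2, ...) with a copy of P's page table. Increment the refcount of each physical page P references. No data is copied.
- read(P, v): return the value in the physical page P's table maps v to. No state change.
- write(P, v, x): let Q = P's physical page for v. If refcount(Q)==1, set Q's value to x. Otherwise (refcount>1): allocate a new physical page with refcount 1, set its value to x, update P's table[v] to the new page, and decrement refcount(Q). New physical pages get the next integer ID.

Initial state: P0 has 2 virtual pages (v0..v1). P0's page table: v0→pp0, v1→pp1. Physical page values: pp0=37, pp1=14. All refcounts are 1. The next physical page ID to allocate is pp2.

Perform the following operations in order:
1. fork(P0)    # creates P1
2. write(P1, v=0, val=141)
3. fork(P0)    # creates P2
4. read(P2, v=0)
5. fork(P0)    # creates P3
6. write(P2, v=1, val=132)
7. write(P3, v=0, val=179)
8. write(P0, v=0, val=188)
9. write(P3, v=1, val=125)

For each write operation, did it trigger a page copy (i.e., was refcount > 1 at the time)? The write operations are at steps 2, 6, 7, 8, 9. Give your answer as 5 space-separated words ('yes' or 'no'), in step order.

Op 1: fork(P0) -> P1. 2 ppages; refcounts: pp0:2 pp1:2
Op 2: write(P1, v0, 141). refcount(pp0)=2>1 -> COPY to pp2. 3 ppages; refcounts: pp0:1 pp1:2 pp2:1
Op 3: fork(P0) -> P2. 3 ppages; refcounts: pp0:2 pp1:3 pp2:1
Op 4: read(P2, v0) -> 37. No state change.
Op 5: fork(P0) -> P3. 3 ppages; refcounts: pp0:3 pp1:4 pp2:1
Op 6: write(P2, v1, 132). refcount(pp1)=4>1 -> COPY to pp3. 4 ppages; refcounts: pp0:3 pp1:3 pp2:1 pp3:1
Op 7: write(P3, v0, 179). refcount(pp0)=3>1 -> COPY to pp4. 5 ppages; refcounts: pp0:2 pp1:3 pp2:1 pp3:1 pp4:1
Op 8: write(P0, v0, 188). refcount(pp0)=2>1 -> COPY to pp5. 6 ppages; refcounts: pp0:1 pp1:3 pp2:1 pp3:1 pp4:1 pp5:1
Op 9: write(P3, v1, 125). refcount(pp1)=3>1 -> COPY to pp6. 7 ppages; refcounts: pp0:1 pp1:2 pp2:1 pp3:1 pp4:1 pp5:1 pp6:1

yes yes yes yes yes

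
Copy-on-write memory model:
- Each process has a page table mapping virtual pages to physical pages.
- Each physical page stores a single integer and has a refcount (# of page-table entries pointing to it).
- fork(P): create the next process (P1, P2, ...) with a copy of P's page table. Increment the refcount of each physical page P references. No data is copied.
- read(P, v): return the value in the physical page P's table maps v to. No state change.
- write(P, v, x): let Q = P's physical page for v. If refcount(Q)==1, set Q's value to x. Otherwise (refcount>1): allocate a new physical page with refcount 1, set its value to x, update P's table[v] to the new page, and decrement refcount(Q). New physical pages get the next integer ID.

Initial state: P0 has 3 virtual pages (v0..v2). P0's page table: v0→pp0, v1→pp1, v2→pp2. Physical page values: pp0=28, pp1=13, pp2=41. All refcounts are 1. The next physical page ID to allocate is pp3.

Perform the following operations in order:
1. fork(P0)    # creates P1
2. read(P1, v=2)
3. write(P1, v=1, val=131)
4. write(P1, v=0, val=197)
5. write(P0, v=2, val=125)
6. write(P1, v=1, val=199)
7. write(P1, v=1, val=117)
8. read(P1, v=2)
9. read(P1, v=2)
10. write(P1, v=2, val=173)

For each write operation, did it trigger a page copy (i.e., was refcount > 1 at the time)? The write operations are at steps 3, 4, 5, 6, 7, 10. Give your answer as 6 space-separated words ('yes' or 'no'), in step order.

Op 1: fork(P0) -> P1. 3 ppages; refcounts: pp0:2 pp1:2 pp2:2
Op 2: read(P1, v2) -> 41. No state change.
Op 3: write(P1, v1, 131). refcount(pp1)=2>1 -> COPY to pp3. 4 ppages; refcounts: pp0:2 pp1:1 pp2:2 pp3:1
Op 4: write(P1, v0, 197). refcount(pp0)=2>1 -> COPY to pp4. 5 ppages; refcounts: pp0:1 pp1:1 pp2:2 pp3:1 pp4:1
Op 5: write(P0, v2, 125). refcount(pp2)=2>1 -> COPY to pp5. 6 ppages; refcounts: pp0:1 pp1:1 pp2:1 pp3:1 pp4:1 pp5:1
Op 6: write(P1, v1, 199). refcount(pp3)=1 -> write in place. 6 ppages; refcounts: pp0:1 pp1:1 pp2:1 pp3:1 pp4:1 pp5:1
Op 7: write(P1, v1, 117). refcount(pp3)=1 -> write in place. 6 ppages; refcounts: pp0:1 pp1:1 pp2:1 pp3:1 pp4:1 pp5:1
Op 8: read(P1, v2) -> 41. No state change.
Op 9: read(P1, v2) -> 41. No state change.
Op 10: write(P1, v2, 173). refcount(pp2)=1 -> write in place. 6 ppages; refcounts: pp0:1 pp1:1 pp2:1 pp3:1 pp4:1 pp5:1

yes yes yes no no no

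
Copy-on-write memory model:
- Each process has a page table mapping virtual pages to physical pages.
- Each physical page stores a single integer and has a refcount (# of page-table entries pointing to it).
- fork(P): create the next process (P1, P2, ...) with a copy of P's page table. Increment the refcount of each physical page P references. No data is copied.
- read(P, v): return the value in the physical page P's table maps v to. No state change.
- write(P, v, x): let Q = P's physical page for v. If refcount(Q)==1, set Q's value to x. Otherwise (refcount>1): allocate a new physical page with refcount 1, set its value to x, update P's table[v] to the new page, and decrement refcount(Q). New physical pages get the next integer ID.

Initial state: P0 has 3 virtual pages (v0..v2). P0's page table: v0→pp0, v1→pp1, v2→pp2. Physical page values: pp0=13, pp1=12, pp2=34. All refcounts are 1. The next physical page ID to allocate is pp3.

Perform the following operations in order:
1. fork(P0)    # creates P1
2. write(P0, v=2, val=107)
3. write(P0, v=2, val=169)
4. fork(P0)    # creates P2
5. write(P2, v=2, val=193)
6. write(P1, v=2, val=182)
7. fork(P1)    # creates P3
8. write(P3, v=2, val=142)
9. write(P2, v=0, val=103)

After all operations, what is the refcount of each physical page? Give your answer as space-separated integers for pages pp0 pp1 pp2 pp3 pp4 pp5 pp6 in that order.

Answer: 3 4 1 1 1 1 1

Derivation:
Op 1: fork(P0) -> P1. 3 ppages; refcounts: pp0:2 pp1:2 pp2:2
Op 2: write(P0, v2, 107). refcount(pp2)=2>1 -> COPY to pp3. 4 ppages; refcounts: pp0:2 pp1:2 pp2:1 pp3:1
Op 3: write(P0, v2, 169). refcount(pp3)=1 -> write in place. 4 ppages; refcounts: pp0:2 pp1:2 pp2:1 pp3:1
Op 4: fork(P0) -> P2. 4 ppages; refcounts: pp0:3 pp1:3 pp2:1 pp3:2
Op 5: write(P2, v2, 193). refcount(pp3)=2>1 -> COPY to pp4. 5 ppages; refcounts: pp0:3 pp1:3 pp2:1 pp3:1 pp4:1
Op 6: write(P1, v2, 182). refcount(pp2)=1 -> write in place. 5 ppages; refcounts: pp0:3 pp1:3 pp2:1 pp3:1 pp4:1
Op 7: fork(P1) -> P3. 5 ppages; refcounts: pp0:4 pp1:4 pp2:2 pp3:1 pp4:1
Op 8: write(P3, v2, 142). refcount(pp2)=2>1 -> COPY to pp5. 6 ppages; refcounts: pp0:4 pp1:4 pp2:1 pp3:1 pp4:1 pp5:1
Op 9: write(P2, v0, 103). refcount(pp0)=4>1 -> COPY to pp6. 7 ppages; refcounts: pp0:3 pp1:4 pp2:1 pp3:1 pp4:1 pp5:1 pp6:1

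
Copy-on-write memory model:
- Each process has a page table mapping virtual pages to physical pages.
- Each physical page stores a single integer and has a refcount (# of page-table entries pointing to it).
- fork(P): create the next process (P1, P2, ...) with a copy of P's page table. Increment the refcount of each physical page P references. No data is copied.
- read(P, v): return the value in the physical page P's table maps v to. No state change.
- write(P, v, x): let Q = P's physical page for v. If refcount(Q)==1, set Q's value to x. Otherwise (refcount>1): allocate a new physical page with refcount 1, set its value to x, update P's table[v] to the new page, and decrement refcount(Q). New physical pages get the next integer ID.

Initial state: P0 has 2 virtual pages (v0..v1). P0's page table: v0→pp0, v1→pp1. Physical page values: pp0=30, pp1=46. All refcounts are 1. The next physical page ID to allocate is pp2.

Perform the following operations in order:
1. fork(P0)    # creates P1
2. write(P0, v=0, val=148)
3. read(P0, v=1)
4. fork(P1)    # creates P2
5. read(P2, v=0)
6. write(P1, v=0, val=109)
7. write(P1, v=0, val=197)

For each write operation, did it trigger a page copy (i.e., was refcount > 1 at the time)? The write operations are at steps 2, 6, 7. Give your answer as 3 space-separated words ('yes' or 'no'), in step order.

Op 1: fork(P0) -> P1. 2 ppages; refcounts: pp0:2 pp1:2
Op 2: write(P0, v0, 148). refcount(pp0)=2>1 -> COPY to pp2. 3 ppages; refcounts: pp0:1 pp1:2 pp2:1
Op 3: read(P0, v1) -> 46. No state change.
Op 4: fork(P1) -> P2. 3 ppages; refcounts: pp0:2 pp1:3 pp2:1
Op 5: read(P2, v0) -> 30. No state change.
Op 6: write(P1, v0, 109). refcount(pp0)=2>1 -> COPY to pp3. 4 ppages; refcounts: pp0:1 pp1:3 pp2:1 pp3:1
Op 7: write(P1, v0, 197). refcount(pp3)=1 -> write in place. 4 ppages; refcounts: pp0:1 pp1:3 pp2:1 pp3:1

yes yes no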